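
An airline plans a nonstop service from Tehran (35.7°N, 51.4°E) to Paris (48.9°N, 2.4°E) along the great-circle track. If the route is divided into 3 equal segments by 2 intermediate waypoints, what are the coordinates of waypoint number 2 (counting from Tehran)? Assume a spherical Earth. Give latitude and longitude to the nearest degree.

Convert each endpoint to a unit vector on the sphere (x = cos φ cos λ, y = cos φ sin λ, z = sin φ).
The central angle between the endpoints is δ = arccos(p₁·p₂) ≈ 0.660 rad (37.8°).
Interpolate at f = 2/3 with slerp weights a = sin((1−f)δ)/sin δ ≈ 0.356, b = sin(fδ)/sin δ ≈ 0.695.
p = a·p₁ + b·p₂ ≈ (0.637, 0.245, 0.731); φ = arcsin(p_z) ≈ 46.99°, λ = atan2(p_y, p_x) ≈ 21.05°.

≈ 47°N, 21°E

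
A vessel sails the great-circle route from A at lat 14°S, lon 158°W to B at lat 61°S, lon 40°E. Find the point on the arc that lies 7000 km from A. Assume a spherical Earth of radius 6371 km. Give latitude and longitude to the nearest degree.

Convert each endpoint to a unit vector on the sphere (x = cos φ cos λ, y = cos φ sin λ, z = sin φ).
The central angle between the endpoints is δ = arccos(p₁·p₂) ≈ 1.809 rad (103.6°). The total great-circle distance is δ·R ≈ 1.809 × 6371 ≈ 11524 km, so the target fraction is f = 7000/11524 ≈ 0.607.
Interpolate at f ≈ 0.607 with slerp weights a = sin((1−f)δ)/sin δ ≈ 0.671, b = sin(fδ)/sin δ ≈ 0.916.
p = a·p₁ + b·p₂ ≈ (-0.263, 0.042, -0.964); φ = arcsin(p_z) ≈ -74.55°, λ = atan2(p_y, p_x) ≈ 170.98°.

≈ lat 75°S, lon 171°E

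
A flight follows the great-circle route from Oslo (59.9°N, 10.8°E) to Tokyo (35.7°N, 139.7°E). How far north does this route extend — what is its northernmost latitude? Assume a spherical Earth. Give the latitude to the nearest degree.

≈ 71°N

The great circle lies in the plane with unit normal n̂ = (p₁ × p₂)/|p₁ × p₂|.
Here n̂_z ≈ +0.327; the vertex latitude is φ_max = arccos|n̂_z| ≈ 70.9°.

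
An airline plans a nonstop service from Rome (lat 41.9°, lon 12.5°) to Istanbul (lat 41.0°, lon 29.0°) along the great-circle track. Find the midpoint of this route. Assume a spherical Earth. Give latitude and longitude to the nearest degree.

≈ lat 42°, lon 21°

Write both endpoints as unit vectors p₁, p₂ with components (cos φ cos λ, cos φ sin λ, sin φ).
The central angle between the endpoints is δ = arccos(p₁·p₂) ≈ 0.216 rad (12.4°).
Interpolate at f = 1/2 with slerp weights a = sin((1−f)δ)/sin δ ≈ 0.503, b = sin(fδ)/sin δ ≈ 0.503.
p = a·p₁ + b·p₂ ≈ (0.697, 0.265, 0.666); φ = arcsin(p_z) ≈ 41.75°, λ = atan2(p_y, p_x) ≈ 20.81°.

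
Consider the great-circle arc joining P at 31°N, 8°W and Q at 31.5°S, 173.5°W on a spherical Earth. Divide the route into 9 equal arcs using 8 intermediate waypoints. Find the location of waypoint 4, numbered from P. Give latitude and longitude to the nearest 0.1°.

≈ 2.9°N, 81.6°W

From cos δ = sin φ₁ sin φ₂ + cos φ₁ cos φ₂ cos Δλ, the central angle is δ ≈ 2.925 rad (167.6°).
Interpolate at f = 4/9 with slerp weights a = sin((1−f)δ)/sin δ ≈ 4.651, b = sin(fδ)/sin δ ≈ 4.488.
p = a·p₁ + b·p₂ ≈ (0.146, -0.988, 0.050); φ = arcsin(p_z) ≈ 2.89°, λ = atan2(p_y, p_x) ≈ -81.62°.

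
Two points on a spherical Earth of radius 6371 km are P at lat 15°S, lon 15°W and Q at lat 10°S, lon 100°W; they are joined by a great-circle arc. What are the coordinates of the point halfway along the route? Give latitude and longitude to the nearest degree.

Write both endpoints as unit vectors p₁, p₂ with components (cos φ cos λ, cos φ sin λ, sin φ).
The central angle between the endpoints is δ = arccos(p₁·p₂) ≈ 1.443 rad (82.7°).
Interpolate at f = 1/2 with slerp weights a = sin((1−f)δ)/sin δ ≈ 0.666, b = sin(fδ)/sin δ ≈ 0.666.
p = a·p₁ + b·p₂ ≈ (0.507, -0.812, -0.288); φ = arcsin(p_z) ≈ -16.74°, λ = atan2(p_y, p_x) ≈ -58.01°.

≈ lat 17°S, lon 58°W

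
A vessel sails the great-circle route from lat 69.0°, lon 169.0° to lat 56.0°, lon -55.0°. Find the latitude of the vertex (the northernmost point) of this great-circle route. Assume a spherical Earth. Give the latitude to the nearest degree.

The great circle lies in the plane with unit normal n̂ = (p₁ × p₂)/|p₁ × p₂|.
Here n̂_z ≈ +0.179; the vertex latitude is φ_max = arccos|n̂_z| ≈ 79.7°.
Check via Clairaut: cos φ_max = |cos φ₁| · sin C = cos(69.0°)·sin(30.0°) ≈ 0.179, again giving ≈ 79.7°.

≈ 80°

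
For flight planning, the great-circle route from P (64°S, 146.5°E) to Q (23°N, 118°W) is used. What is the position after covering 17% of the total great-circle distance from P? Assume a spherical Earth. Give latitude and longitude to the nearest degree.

Convert each endpoint to a unit vector on the sphere (x = cos φ cos λ, y = cos φ sin λ, z = sin φ).
The central angle between the endpoints is δ = arccos(p₁·p₂) ≈ 1.971 rad (112.9°).
Interpolate at f = 0.17 with slerp weights a = sin((1−f)δ)/sin δ ≈ 1.084, b = sin(fδ)/sin δ ≈ 0.357.
p = a·p₁ + b·p₂ ≈ (-0.550, -0.028, -0.834); φ = arcsin(p_z) ≈ -56.55°, λ = atan2(p_y, p_x) ≈ -177.08°.

≈ (57°S, 177°W)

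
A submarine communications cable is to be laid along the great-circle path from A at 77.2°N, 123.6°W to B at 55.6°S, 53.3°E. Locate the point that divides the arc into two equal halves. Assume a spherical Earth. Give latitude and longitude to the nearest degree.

Write both endpoints as unit vectors p₁, p₂ with components (cos φ cos λ, cos φ sin λ, sin φ).
The central angle between the endpoints is δ = arccos(p₁·p₂) ≈ 2.764 rad (158.4°).
Interpolate at f = 1/2 with slerp weights a = sin((1−f)δ)/sin δ ≈ 2.665, b = sin(fδ)/sin δ ≈ 2.665.
p = a·p₁ + b·p₂ ≈ (0.573, 0.715, 0.400); φ = arcsin(p_z) ≈ 23.57°, λ = atan2(p_y, p_x) ≈ 51.30°.

≈ 24°N, 51°E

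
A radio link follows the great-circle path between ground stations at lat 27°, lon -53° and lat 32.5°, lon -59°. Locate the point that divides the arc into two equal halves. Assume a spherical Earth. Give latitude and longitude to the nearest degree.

Convert each endpoint to a unit vector on the sphere (x = cos φ cos λ, y = cos φ sin λ, z = sin φ).
The central angle between the endpoints is δ = arccos(p₁·p₂) ≈ 0.132 rad (7.6°).
Interpolate at f = 1/2 with slerp weights a = sin((1−f)δ)/sin δ ≈ 0.501, b = sin(fδ)/sin δ ≈ 0.501.
p = a·p₁ + b·p₂ ≈ (0.486, -0.719, 0.497); φ = arcsin(p_z) ≈ 29.78°, λ = atan2(p_y, p_x) ≈ -55.92°.

≈ lat 30°, lon -56°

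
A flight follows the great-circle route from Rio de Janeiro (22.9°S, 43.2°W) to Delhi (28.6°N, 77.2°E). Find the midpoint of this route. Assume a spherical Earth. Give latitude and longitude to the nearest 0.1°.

Convert each endpoint to a unit vector on the sphere (x = cos φ cos λ, y = cos φ sin λ, z = sin φ).
The central angle between the endpoints is δ = arccos(p₁·p₂) ≈ 2.209 rad (126.6°).
Interpolate at f = 1/2 with slerp weights a = sin((1−f)δ)/sin δ ≈ 1.112, b = sin(fδ)/sin δ ≈ 1.112.
p = a·p₁ + b·p₂ ≈ (0.963, 0.251, 0.100); φ = arcsin(p_z) ≈ 5.72°, λ = atan2(p_y, p_x) ≈ 14.60°.

≈ 5.7°N, 14.6°E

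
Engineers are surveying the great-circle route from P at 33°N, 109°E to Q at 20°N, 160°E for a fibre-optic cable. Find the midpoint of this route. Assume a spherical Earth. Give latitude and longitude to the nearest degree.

Write both endpoints as unit vectors p₁, p₂ with components (cos φ cos λ, cos φ sin λ, sin φ).
The central angle between the endpoints is δ = arccos(p₁·p₂) ≈ 0.820 rad (47.0°).
Interpolate at f = 1/2 with slerp weights a = sin((1−f)δ)/sin δ ≈ 0.545, b = sin(fδ)/sin δ ≈ 0.545.
p = a·p₁ + b·p₂ ≈ (-0.630, 0.608, 0.483); φ = arcsin(p_z) ≈ 28.91°, λ = atan2(p_y, p_x) ≈ 136.05°.

≈ 29°N, 136°E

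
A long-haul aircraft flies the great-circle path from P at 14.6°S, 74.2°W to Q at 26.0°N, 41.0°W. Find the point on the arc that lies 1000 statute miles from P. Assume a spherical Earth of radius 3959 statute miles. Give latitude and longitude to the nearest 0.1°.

From cos δ = sin φ₁ sin φ₂ + cos φ₁ cos φ₂ cos Δλ, the central angle is δ ≈ 0.905 rad (51.9°). The total great-circle distance is δ·R ≈ 0.905 × 3959 ≈ 3585 mi, so the target fraction is f = 1000/3585 ≈ 0.279.
Interpolate at f ≈ 0.279 with slerp weights a = sin((1−f)δ)/sin δ ≈ 0.772, b = sin(fδ)/sin δ ≈ 0.318.
p = a·p₁ + b·p₂ ≈ (0.419, -0.906, -0.055); φ = arcsin(p_z) ≈ -3.18°, λ = atan2(p_y, p_x) ≈ -65.19°.

≈ 3.2°S, 65.2°W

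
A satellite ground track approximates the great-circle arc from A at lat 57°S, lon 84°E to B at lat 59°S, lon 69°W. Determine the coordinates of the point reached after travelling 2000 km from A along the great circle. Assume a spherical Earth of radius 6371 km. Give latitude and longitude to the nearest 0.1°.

Convert each endpoint to a unit vector on the sphere (x = cos φ cos λ, y = cos φ sin λ, z = sin φ).
The central angle between the endpoints is δ = arccos(p₁·p₂) ≈ 1.083 rad (62.0°). The total great-circle distance is δ·R ≈ 1.083 × 6371 ≈ 6898 km, so the target fraction is f = 2000/6898 ≈ 0.290.
Interpolate at f ≈ 0.290 with slerp weights a = sin((1−f)δ)/sin δ ≈ 0.787, b = sin(fδ)/sin δ ≈ 0.350.
p = a·p₁ + b·p₂ ≈ (0.109, 0.258, -0.960); φ = arcsin(p_z) ≈ -73.71°, λ = atan2(p_y, p_x) ≈ 67.05°.

≈ lat 73.7°S, lon 67.1°E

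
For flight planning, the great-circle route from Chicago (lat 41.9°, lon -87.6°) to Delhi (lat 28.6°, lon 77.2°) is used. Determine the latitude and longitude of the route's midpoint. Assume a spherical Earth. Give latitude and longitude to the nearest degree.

Write both endpoints as unit vectors p₁, p₂ with components (cos φ cos λ, cos φ sin λ, sin φ).
The central angle between the endpoints is δ = arccos(p₁·p₂) ≈ 1.887 rad (108.1°).
Interpolate at f = 1/2 with slerp weights a = sin((1−f)δ)/sin δ ≈ 0.852, b = sin(fδ)/sin δ ≈ 0.852.
p = a·p₁ + b·p₂ ≈ (0.192, 0.096, 0.977); φ = arcsin(p_z) ≈ 77.60°, λ = atan2(p_y, p_x) ≈ 26.50°.

≈ lat 78°, lon 26°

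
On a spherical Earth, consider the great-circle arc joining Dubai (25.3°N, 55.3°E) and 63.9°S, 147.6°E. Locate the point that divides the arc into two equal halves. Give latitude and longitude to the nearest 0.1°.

≈ 25.4°S, 81.7°E

The haversine formula gives a central angle δ ≈ 1.982 rad (113.6°) between the endpoints.
Interpolate at f = 1/2 with slerp weights a = sin((1−f)δ)/sin δ ≈ 0.913, b = sin(fδ)/sin δ ≈ 0.913.
p = a·p₁ + b·p₂ ≈ (0.131, 0.894, -0.430); φ = arcsin(p_z) ≈ -25.44°, λ = atan2(p_y, p_x) ≈ 81.68°.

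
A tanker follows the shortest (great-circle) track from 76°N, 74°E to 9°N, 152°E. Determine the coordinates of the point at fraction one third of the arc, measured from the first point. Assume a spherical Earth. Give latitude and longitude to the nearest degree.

The haversine formula gives a central angle δ ≈ 1.368 rad (78.4°) between the endpoints.
Interpolate at f = 1/3 with slerp weights a = sin((1−f)δ)/sin δ ≈ 0.807, b = sin(fδ)/sin δ ≈ 0.450.
p = a·p₁ + b·p₂ ≈ (-0.338, 0.396, 0.854); φ = arcsin(p_z) ≈ 58.61°, λ = atan2(p_y, p_x) ≈ 130.49°.

≈ 59°N, 130°E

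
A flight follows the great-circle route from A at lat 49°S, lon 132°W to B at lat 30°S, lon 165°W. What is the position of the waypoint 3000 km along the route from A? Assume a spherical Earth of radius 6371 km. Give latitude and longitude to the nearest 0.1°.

≈ lat 33.1°S, lon 161.4°W

Convert each endpoint to a unit vector on the sphere (x = cos φ cos λ, y = cos φ sin λ, z = sin φ).
The central angle between the endpoints is δ = arccos(p₁·p₂) ≈ 0.547 rad (31.4°). The total great-circle distance is δ·R ≈ 0.547 × 6371 ≈ 3488 km, so the target fraction is f = 3000/3488 ≈ 0.860.
Interpolate at f ≈ 0.860 with slerp weights a = sin((1−f)δ)/sin δ ≈ 0.147, b = sin(fδ)/sin δ ≈ 0.872.
p = a·p₁ + b·p₂ ≈ (-0.794, -0.267, -0.547); φ = arcsin(p_z) ≈ -33.14°, λ = atan2(p_y, p_x) ≈ -161.40°.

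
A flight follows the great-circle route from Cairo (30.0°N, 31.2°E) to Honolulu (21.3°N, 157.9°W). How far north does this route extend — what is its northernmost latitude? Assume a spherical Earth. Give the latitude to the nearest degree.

The great circle lies in the plane with unit normal n̂ = (p₁ × p₂)/|p₁ × p₂|.
Here n̂_z ≈ +0.162; the vertex latitude is φ_max = arccos|n̂_z| ≈ 80.7°.
Check via Clairaut: cos φ_max = |cos φ₁| · sin C = cos(30.0°)·sin(10.8°) ≈ 0.162, again giving ≈ 80.7°.

≈ 81°N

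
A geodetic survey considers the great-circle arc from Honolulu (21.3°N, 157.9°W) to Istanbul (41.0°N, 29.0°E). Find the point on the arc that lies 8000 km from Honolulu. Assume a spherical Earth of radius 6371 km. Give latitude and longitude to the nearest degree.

≈ 84°N, 83°E

Write both endpoints as unit vectors p₁, p₂ with components (cos φ cos λ, cos φ sin λ, sin φ).
The central angle between the endpoints is δ = arccos(p₁·p₂) ≈ 2.049 rad (117.4°). The total great-circle distance is δ·R ≈ 2.049 × 6371 ≈ 13051 km, so the target fraction is f = 8000/13051 ≈ 0.613.
Interpolate at f ≈ 0.613 with slerp weights a = sin((1−f)δ)/sin δ ≈ 0.802, b = sin(fδ)/sin δ ≈ 1.071.
p = a·p₁ + b·p₂ ≈ (0.014, 0.111, 0.994); φ = arcsin(p_z) ≈ 83.60°, λ = atan2(p_y, p_x) ≈ 82.65°.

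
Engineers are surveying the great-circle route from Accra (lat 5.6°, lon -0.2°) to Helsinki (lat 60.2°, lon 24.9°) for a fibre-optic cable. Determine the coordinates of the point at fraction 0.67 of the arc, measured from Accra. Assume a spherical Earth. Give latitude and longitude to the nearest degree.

Convert each endpoint to a unit vector on the sphere (x = cos φ cos λ, y = cos φ sin λ, z = sin φ).
The central angle between the endpoints is δ = arccos(p₁·p₂) ≈ 1.009 rad (57.8°).
Interpolate at f = 0.67 with slerp weights a = sin((1−f)δ)/sin δ ≈ 0.386, b = sin(fδ)/sin δ ≈ 0.739.
p = a·p₁ + b·p₂ ≈ (0.718, 0.153, 0.679); φ = arcsin(p_z) ≈ 42.79°, λ = atan2(p_y, p_x) ≈ 12.06°.

≈ lat 43°, lon 12°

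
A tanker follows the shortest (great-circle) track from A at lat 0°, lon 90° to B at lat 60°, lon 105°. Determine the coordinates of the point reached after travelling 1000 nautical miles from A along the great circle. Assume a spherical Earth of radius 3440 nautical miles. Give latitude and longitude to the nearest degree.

From cos δ = sin φ₁ sin φ₂ + cos φ₁ cos φ₂ cos Δλ, the central angle is δ ≈ 1.067 rad (61.1°). The total great-circle distance is δ·R ≈ 1.067 × 3440 ≈ 3670 nmi, so the target fraction is f = 1000/3670 ≈ 0.273.
Interpolate at f ≈ 0.273 with slerp weights a = sin((1−f)δ)/sin δ ≈ 0.800, b = sin(fδ)/sin δ ≈ 0.327.
p = a·p₁ + b·p₂ ≈ (-0.042, 0.958, 0.283); φ = arcsin(p_z) ≈ 16.47°, λ = atan2(p_y, p_x) ≈ 92.53°.

≈ lat 16°, lon 93°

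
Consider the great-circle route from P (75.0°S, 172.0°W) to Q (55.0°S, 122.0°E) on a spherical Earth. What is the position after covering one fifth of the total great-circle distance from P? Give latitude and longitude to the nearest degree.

The haversine formula gives a central angle δ ≈ 0.552 rad (31.6°) between the endpoints.
Interpolate at f = 1/5 with slerp weights a = sin((1−f)δ)/sin δ ≈ 0.815, b = sin(fδ)/sin δ ≈ 0.210.
p = a·p₁ + b·p₂ ≈ (-0.273, 0.073, -0.959); φ = arcsin(p_z) ≈ -73.60°, λ = atan2(p_y, p_x) ≈ 165.05°.

≈ (74°S, 165°E)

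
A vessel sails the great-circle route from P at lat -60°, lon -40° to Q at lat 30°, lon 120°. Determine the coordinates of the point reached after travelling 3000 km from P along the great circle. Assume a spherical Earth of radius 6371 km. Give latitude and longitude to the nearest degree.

The haversine formula gives a central angle δ ≈ 2.568 rad (147.1°) between the endpoints. The total great-circle distance is δ·R ≈ 2.568 × 6371 ≈ 16360 km, so the target fraction is f = 3000/16360 ≈ 0.183.
Interpolate at f ≈ 0.183 with slerp weights a = sin((1−f)δ)/sin δ ≈ 1.593, b = sin(fδ)/sin δ ≈ 0.836.
p = a·p₁ + b·p₂ ≈ (0.248, 0.115, -0.962); φ = arcsin(p_z) ≈ -74.12°, λ = atan2(p_y, p_x) ≈ 24.83°.

≈ lat -74°, lon 25°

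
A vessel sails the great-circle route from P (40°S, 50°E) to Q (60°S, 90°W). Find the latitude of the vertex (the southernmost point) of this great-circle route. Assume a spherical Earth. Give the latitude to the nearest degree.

≈ 75°S

The great circle lies in the plane with unit normal n̂ = (p₁ × p₂)/|p₁ × p₂|.
Here n̂_z ≈ -0.255; the vertex latitude is φ_max = arccos|n̂_z| ≈ 75.2°.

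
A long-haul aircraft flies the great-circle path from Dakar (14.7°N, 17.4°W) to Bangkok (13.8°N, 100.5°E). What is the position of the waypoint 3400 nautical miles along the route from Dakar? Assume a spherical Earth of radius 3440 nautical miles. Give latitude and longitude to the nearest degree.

Write both endpoints as unit vectors p₁, p₂ with components (cos φ cos λ, cos φ sin λ, sin φ).
The central angle between the endpoints is δ = arccos(p₁·p₂) ≈ 1.960 rad (112.3°). The total great-circle distance is δ·R ≈ 1.960 × 3440 ≈ 6741 nmi, so the target fraction is f = 3400/6741 ≈ 0.504.
Interpolate at f ≈ 0.504 with slerp weights a = sin((1−f)δ)/sin δ ≈ 0.892, b = sin(fδ)/sin δ ≈ 0.902.
p = a·p₁ + b·p₂ ≈ (0.664, 0.604, 0.442); φ = arcsin(p_z) ≈ 26.21°, λ = atan2(p_y, p_x) ≈ 42.29°.

≈ 26°N, 42°E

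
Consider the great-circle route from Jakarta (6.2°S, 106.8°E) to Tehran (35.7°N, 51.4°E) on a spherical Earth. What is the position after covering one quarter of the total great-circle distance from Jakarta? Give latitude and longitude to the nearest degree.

≈ 5°N, 95°E

Write both endpoints as unit vectors p₁, p₂ with components (cos φ cos λ, cos φ sin λ, sin φ).
The central angle between the endpoints is δ = arccos(p₁·p₂) ≈ 1.164 rad (66.7°).
Interpolate at f = 1/4 with slerp weights a = sin((1−f)δ)/sin δ ≈ 0.834, b = sin(fδ)/sin δ ≈ 0.312.
p = a·p₁ + b·p₂ ≈ (-0.081, 0.992, 0.092); φ = arcsin(p_z) ≈ 5.29°, λ = atan2(p_y, p_x) ≈ 94.69°.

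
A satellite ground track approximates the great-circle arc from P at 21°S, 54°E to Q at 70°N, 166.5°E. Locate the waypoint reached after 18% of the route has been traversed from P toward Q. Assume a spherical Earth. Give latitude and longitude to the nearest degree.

≈ 1°S, 61°E

Write both endpoints as unit vectors p₁, p₂ with components (cos φ cos λ, cos φ sin λ, sin φ).
The central angle between the endpoints is δ = arccos(p₁·p₂) ≈ 2.048 rad (117.3°).
Interpolate at f = 0.18 with slerp weights a = sin((1−f)δ)/sin δ ≈ 1.119, b = sin(fδ)/sin δ ≈ 0.406.
p = a·p₁ + b·p₂ ≈ (0.479, 0.878, -0.020); φ = arcsin(p_z) ≈ -1.14°, λ = atan2(p_y, p_x) ≈ 61.36°.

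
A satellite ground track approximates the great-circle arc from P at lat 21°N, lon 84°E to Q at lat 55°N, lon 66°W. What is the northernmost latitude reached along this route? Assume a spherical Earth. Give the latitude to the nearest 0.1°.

The great circle lies in the plane with unit normal n̂ = (p₁ × p₂)/|p₁ × p₂|.
Here n̂_z ≈ -0.272; the vertex latitude is φ_max = arccos|n̂_z| ≈ 74.2°.
Check via Clairaut: cos φ_max = |cos φ₁| · sin C = cos(21.0°)·sin(16.9°) ≈ 0.272, again giving ≈ 74.2°.

≈ 74.2°N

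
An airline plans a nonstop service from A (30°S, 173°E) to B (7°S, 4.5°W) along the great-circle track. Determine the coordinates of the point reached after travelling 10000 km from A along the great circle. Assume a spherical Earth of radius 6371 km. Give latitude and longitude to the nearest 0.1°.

Write both endpoints as unit vectors p₁, p₂ with components (cos φ cos λ, cos φ sin λ, sin φ).
The central angle between the endpoints is δ = arccos(p₁·p₂) ≈ 2.494 rad (142.9°). The total great-circle distance is δ·R ≈ 2.494 × 6371 ≈ 15892 km, so the target fraction is f = 10000/15892 ≈ 0.629.
Interpolate at f ≈ 0.629 with slerp weights a = sin((1−f)δ)/sin δ ≈ 1.324, b = sin(fδ)/sin δ ≈ 1.659.
p = a·p₁ + b·p₂ ≈ (0.503, 0.011, -0.864); φ = arcsin(p_z) ≈ -59.81°, λ = atan2(p_y, p_x) ≈ 1.21°.

≈ (59.8°S, 1.2°E)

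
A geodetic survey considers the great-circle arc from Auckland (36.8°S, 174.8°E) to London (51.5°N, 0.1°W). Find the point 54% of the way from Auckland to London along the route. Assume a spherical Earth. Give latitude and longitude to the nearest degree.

Convert each endpoint to a unit vector on the sphere (x = cos φ cos λ, y = cos φ sin λ, z = sin φ).
The central angle between the endpoints is δ = arccos(p₁·p₂) ≈ 2.877 rad (164.9°).
Interpolate at f = 0.54 with slerp weights a = sin((1−f)δ)/sin δ ≈ 3.713, b = sin(fδ)/sin δ ≈ 3.828.
p = a·p₁ + b·p₂ ≈ (-0.577, 0.265, 0.772); φ = arcsin(p_z) ≈ 50.56°, λ = atan2(p_y, p_x) ≈ 155.32°.

≈ 51°N, 155°E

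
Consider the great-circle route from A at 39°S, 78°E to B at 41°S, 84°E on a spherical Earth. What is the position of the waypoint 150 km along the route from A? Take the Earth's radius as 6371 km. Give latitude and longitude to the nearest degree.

Convert each endpoint to a unit vector on the sphere (x = cos φ cos λ, y = cos φ sin λ, z = sin φ).
The central angle between the endpoints is δ = arccos(p₁·p₂) ≈ 0.087 rad (5.0°). The total great-circle distance is δ·R ≈ 0.087 × 6371 ≈ 557 km, so the target fraction is f = 150/557 ≈ 0.269.
Interpolate at f ≈ 0.269 with slerp weights a = sin((1−f)δ)/sin δ ≈ 0.731, b = sin(fδ)/sin δ ≈ 0.270.
p = a·p₁ + b·p₂ ≈ (0.139, 0.758, -0.637); φ = arcsin(p_z) ≈ -39.57°, λ = atan2(p_y, p_x) ≈ 79.58°.

≈ 40°S, 80°E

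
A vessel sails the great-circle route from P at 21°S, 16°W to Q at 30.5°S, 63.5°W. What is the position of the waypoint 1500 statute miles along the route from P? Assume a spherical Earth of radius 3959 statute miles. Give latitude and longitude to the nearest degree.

≈ 28°S, 39°W

Convert each endpoint to a unit vector on the sphere (x = cos φ cos λ, y = cos φ sin λ, z = sin φ).
The central angle between the endpoints is δ = arccos(p₁·p₂) ≈ 0.759 rad (43.5°). The total great-circle distance is δ·R ≈ 0.759 × 3959 ≈ 3006 mi, so the target fraction is f = 1500/3006 ≈ 0.499.
Interpolate at f ≈ 0.499 with slerp weights a = sin((1−f)δ)/sin δ ≈ 0.539, b = sin(fδ)/sin δ ≈ 0.537.
p = a·p₁ + b·p₂ ≈ (0.691, -0.553, -0.466); φ = arcsin(p_z) ≈ -27.77°, λ = atan2(p_y, p_x) ≈ -38.69°.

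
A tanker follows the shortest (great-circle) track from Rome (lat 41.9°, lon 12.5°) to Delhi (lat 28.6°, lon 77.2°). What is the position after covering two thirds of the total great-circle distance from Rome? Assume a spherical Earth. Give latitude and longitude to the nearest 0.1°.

≈ lat 36.9°, lon 58.5°

Write both endpoints as unit vectors p₁, p₂ with components (cos φ cos λ, cos φ sin λ, sin φ).
The central angle between the endpoints is δ = arccos(p₁·p₂) ≈ 0.929 rad (53.2°).
Interpolate at f = 2/3 with slerp weights a = sin((1−f)δ)/sin δ ≈ 0.380, b = sin(fδ)/sin δ ≈ 0.725.
p = a·p₁ + b·p₂ ≈ (0.417, 0.682, 0.601); φ = arcsin(p_z) ≈ 36.94°, λ = atan2(p_y, p_x) ≈ 58.52°.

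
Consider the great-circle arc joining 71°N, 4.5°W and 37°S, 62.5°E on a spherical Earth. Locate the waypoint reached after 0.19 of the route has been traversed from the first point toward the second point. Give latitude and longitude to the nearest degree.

Write both endpoints as unit vectors p₁, p₂ with components (cos φ cos λ, cos φ sin λ, sin φ).
The central angle between the endpoints is δ = arccos(p₁·p₂) ≈ 2.057 rad (117.9°).
Interpolate at f = 0.19 with slerp weights a = sin((1−f)δ)/sin δ ≈ 1.126, b = sin(fδ)/sin δ ≈ 0.431.
p = a·p₁ + b·p₂ ≈ (0.524, 0.277, 0.805); φ = arcsin(p_z) ≈ 53.64°, λ = atan2(p_y, p_x) ≈ 27.80°.

≈ 54°N, 28°E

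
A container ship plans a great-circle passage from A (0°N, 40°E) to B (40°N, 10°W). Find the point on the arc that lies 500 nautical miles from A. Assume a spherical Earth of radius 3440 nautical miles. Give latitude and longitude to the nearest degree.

Convert each endpoint to a unit vector on the sphere (x = cos φ cos λ, y = cos φ sin λ, z = sin φ).
The central angle between the endpoints is δ = arccos(p₁·p₂) ≈ 1.056 rad (60.5°). The total great-circle distance is δ·R ≈ 1.056 × 3440 ≈ 3632 nmi, so the target fraction is f = 500/3632 ≈ 0.138.
Interpolate at f ≈ 0.138 with slerp weights a = sin((1−f)δ)/sin δ ≈ 0.908, b = sin(fδ)/sin δ ≈ 0.166.
p = a·p₁ + b·p₂ ≈ (0.821, 0.561, 0.107); φ = arcsin(p_z) ≈ 6.14°, λ = atan2(p_y, p_x) ≈ 34.36°.

≈ (6°N, 34°E)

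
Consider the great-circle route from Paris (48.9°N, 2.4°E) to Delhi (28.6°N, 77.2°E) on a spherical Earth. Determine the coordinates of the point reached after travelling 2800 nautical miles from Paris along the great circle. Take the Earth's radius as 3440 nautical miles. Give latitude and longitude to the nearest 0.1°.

The haversine formula gives a central angle δ ≈ 1.033 rad (59.2°) between the endpoints. The total great-circle distance is δ·R ≈ 1.033 × 3440 ≈ 3554 nmi, so the target fraction is f = 2800/3554 ≈ 0.788.
Interpolate at f ≈ 0.788 with slerp weights a = sin((1−f)δ)/sin δ ≈ 0.253, b = sin(fδ)/sin δ ≈ 0.846.
p = a·p₁ + b·p₂ ≈ (0.331, 0.732, 0.596); φ = arcsin(p_z) ≈ 36.58°, λ = atan2(p_y, p_x) ≈ 65.66°.

≈ 36.6°N, 65.7°E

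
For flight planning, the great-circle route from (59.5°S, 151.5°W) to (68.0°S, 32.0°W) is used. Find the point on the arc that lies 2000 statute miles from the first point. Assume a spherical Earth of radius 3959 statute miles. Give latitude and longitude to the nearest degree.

≈ (76°S, 80°W)

The haversine formula gives a central angle δ ≈ 0.788 rad (45.1°) between the endpoints. The total great-circle distance is δ·R ≈ 0.788 × 3959 ≈ 3120 mi, so the target fraction is f = 2000/3120 ≈ 0.641.
Interpolate at f ≈ 0.641 with slerp weights a = sin((1−f)δ)/sin δ ≈ 0.394, b = sin(fδ)/sin δ ≈ 0.683.
p = a·p₁ + b·p₂ ≈ (0.041, -0.231, -0.972); φ = arcsin(p_z) ≈ -76.44°, λ = atan2(p_y, p_x) ≈ -79.86°.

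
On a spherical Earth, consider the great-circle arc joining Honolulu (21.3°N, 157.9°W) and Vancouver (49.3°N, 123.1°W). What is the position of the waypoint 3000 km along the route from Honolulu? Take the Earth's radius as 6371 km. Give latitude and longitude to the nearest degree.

≈ 42°N, 137°W

Write both endpoints as unit vectors p₁, p₂ with components (cos φ cos λ, cos φ sin λ, sin φ).
The central angle between the endpoints is δ = arccos(p₁·p₂) ≈ 0.685 rad (39.3°). The total great-circle distance is δ·R ≈ 0.685 × 6371 ≈ 4365 km, so the target fraction is f = 3000/4365 ≈ 0.687.
Interpolate at f ≈ 0.687 with slerp weights a = sin((1−f)δ)/sin δ ≈ 0.336, b = sin(fδ)/sin δ ≈ 0.717.
p = a·p₁ + b·p₂ ≈ (-0.545, -0.509, 0.666); φ = arcsin(p_z) ≈ 41.73°, λ = atan2(p_y, p_x) ≈ -136.95°.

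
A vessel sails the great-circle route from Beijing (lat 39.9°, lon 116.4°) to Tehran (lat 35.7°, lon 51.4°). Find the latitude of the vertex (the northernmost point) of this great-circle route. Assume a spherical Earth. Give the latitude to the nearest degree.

≈ 43°

The great circle lies in the plane with unit normal n̂ = (p₁ × p₂)/|p₁ × p₂|.
Here n̂_z ≈ -0.733; the vertex latitude is φ_max = arccos|n̂_z| ≈ 42.9°.
Check via Clairaut: cos φ_max = |cos φ₁| · sin C = cos(39.9°)·sin(72.8°) ≈ 0.733, again giving ≈ 42.9°.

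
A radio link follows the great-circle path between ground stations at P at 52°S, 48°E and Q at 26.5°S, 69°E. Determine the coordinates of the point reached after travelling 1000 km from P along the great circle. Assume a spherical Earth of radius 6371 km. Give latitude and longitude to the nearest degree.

The haversine formula gives a central angle δ ≈ 0.524 rad (30.0°) between the endpoints. The total great-circle distance is δ·R ≈ 0.524 × 6371 ≈ 3336 km, so the target fraction is f = 1000/3336 ≈ 0.300.
Interpolate at f ≈ 0.300 with slerp weights a = sin((1−f)δ)/sin δ ≈ 0.717, b = sin(fδ)/sin δ ≈ 0.313.
p = a·p₁ + b·p₂ ≈ (0.396, 0.589, -0.704); φ = arcsin(p_z) ≈ -44.79°, λ = atan2(p_y, p_x) ≈ 56.12°.

≈ 45°S, 56°E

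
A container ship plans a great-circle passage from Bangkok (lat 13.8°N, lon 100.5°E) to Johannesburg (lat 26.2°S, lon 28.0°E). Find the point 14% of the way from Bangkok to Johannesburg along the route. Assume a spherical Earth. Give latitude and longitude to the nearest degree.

≈ lat 8°N, lon 91°E

Write both endpoints as unit vectors p₁, p₂ with components (cos φ cos λ, cos φ sin λ, sin φ).
The central angle between the endpoints is δ = arccos(p₁·p₂) ≈ 1.413 rad (81.0°).
Interpolate at f = 0.14 with slerp weights a = sin((1−f)δ)/sin δ ≈ 0.949, b = sin(fδ)/sin δ ≈ 0.199.
p = a·p₁ + b·p₂ ≈ (-0.010, 0.990, 0.139); φ = arcsin(p_z) ≈ 7.96°, λ = atan2(p_y, p_x) ≈ 90.60°.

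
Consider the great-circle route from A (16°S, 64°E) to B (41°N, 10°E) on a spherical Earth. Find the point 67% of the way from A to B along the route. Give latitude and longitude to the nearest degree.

≈ (24°N, 32°E)

The haversine formula gives a central angle δ ≈ 1.323 rad (75.8°) between the endpoints.
Interpolate at f = 0.67 with slerp weights a = sin((1−f)δ)/sin δ ≈ 0.436, b = sin(fδ)/sin δ ≈ 0.799.
p = a·p₁ + b·p₂ ≈ (0.778, 0.482, 0.404); φ = arcsin(p_z) ≈ 23.83°, λ = atan2(p_y, p_x) ≈ 31.76°.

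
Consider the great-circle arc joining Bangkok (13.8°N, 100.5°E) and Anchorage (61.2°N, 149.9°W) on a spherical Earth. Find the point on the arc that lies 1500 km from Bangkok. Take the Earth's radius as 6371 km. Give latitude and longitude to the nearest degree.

The haversine formula gives a central angle δ ≈ 1.519 rad (87.0°) between the endpoints. The total great-circle distance is δ·R ≈ 1.519 × 6371 ≈ 9676 km, so the target fraction is f = 1500/9676 ≈ 0.155.
Interpolate at f ≈ 0.155 with slerp weights a = sin((1−f)δ)/sin δ ≈ 0.960, b = sin(fδ)/sin δ ≈ 0.234.
p = a·p₁ + b·p₂ ≈ (-0.267, 0.860, 0.434); φ = arcsin(p_z) ≈ 25.71°, λ = atan2(p_y, p_x) ≈ 107.26°.

≈ 26°N, 107°E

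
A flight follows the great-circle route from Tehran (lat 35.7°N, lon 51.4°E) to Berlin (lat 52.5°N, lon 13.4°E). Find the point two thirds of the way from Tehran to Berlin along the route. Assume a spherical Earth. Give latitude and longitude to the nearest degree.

≈ lat 48°N, lon 29°E

From cos δ = sin φ₁ sin φ₂ + cos φ₁ cos φ₂ cos Δλ, the central angle is δ ≈ 0.550 rad (31.5°).
Interpolate at f = 2/3 with slerp weights a = sin((1−f)δ)/sin δ ≈ 0.349, b = sin(fδ)/sin δ ≈ 0.686.
p = a·p₁ + b·p₂ ≈ (0.583, 0.318, 0.748); φ = arcsin(p_z) ≈ 48.39°, λ = atan2(p_y, p_x) ≈ 28.62°.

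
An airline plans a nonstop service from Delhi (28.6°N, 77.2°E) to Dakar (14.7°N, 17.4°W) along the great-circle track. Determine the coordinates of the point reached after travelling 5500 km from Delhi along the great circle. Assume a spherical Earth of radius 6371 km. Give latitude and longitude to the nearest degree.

≈ 29°N, 20°E

Convert each endpoint to a unit vector on the sphere (x = cos φ cos λ, y = cos φ sin λ, z = sin φ).
The central angle between the endpoints is δ = arccos(p₁·p₂) ≈ 1.517 rad (86.9°). The total great-circle distance is δ·R ≈ 1.517 × 6371 ≈ 9667 km, so the target fraction is f = 5500/9667 ≈ 0.569.
Interpolate at f ≈ 0.569 with slerp weights a = sin((1−f)δ)/sin δ ≈ 0.609, b = sin(fδ)/sin δ ≈ 0.761.
p = a·p₁ + b·p₂ ≈ (0.821, 0.302, 0.485); φ = arcsin(p_z) ≈ 29.00°, λ = atan2(p_y, p_x) ≈ 20.17°.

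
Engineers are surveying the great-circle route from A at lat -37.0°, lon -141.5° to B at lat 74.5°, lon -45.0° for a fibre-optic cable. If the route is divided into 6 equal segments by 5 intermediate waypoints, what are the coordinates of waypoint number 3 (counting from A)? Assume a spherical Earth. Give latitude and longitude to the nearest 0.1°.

≈ lat 24.0°, lon -122.4°

Write both endpoints as unit vectors p₁, p₂ with components (cos φ cos λ, cos φ sin λ, sin φ).
The central angle between the endpoints is δ = arccos(p₁·p₂) ≈ 2.219 rad (127.2°).
Interpolate at f = 3/6 with slerp weights a = sin((1−f)δ)/sin δ ≈ 1.124, b = sin(fδ)/sin δ ≈ 1.124.
p = a·p₁ + b·p₂ ≈ (-0.490, -0.771, 0.407); φ = arcsin(p_z) ≈ 23.99°, λ = atan2(p_y, p_x) ≈ -122.44°.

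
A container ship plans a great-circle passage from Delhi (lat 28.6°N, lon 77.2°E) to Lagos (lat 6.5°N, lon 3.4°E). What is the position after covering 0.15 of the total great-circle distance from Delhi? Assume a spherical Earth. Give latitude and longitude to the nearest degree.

Convert each endpoint to a unit vector on the sphere (x = cos φ cos λ, y = cos φ sin λ, z = sin φ).
The central angle between the endpoints is δ = arccos(p₁·p₂) ≈ 1.269 rad (72.7°).
Interpolate at f = 0.15 with slerp weights a = sin((1−f)δ)/sin δ ≈ 0.923, b = sin(fδ)/sin δ ≈ 0.198.
p = a·p₁ + b·p₂ ≈ (0.376, 0.802, 0.464); φ = arcsin(p_z) ≈ 27.66°, λ = atan2(p_y, p_x) ≈ 64.88°.

≈ lat 28°N, lon 65°E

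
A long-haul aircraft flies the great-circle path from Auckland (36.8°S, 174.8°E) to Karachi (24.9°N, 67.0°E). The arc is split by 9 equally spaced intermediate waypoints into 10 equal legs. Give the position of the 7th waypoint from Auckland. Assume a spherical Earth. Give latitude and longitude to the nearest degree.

≈ 5°N, 97°E

Convert each endpoint to a unit vector on the sphere (x = cos φ cos λ, y = cos φ sin λ, z = sin φ).
The central angle between the endpoints is δ = arccos(p₁·p₂) ≈ 2.065 rad (118.3°).
Interpolate at f = 7/10 with slerp weights a = sin((1−f)δ)/sin δ ≈ 0.659, b = sin(fδ)/sin δ ≈ 1.127.
p = a·p₁ + b·p₂ ≈ (-0.126, 0.989, 0.079); φ = arcsin(p_z) ≈ 4.56°, λ = atan2(p_y, p_x) ≈ 97.29°.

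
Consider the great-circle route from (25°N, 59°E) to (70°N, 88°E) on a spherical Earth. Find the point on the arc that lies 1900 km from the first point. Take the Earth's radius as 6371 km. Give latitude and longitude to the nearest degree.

≈ (42°N, 64°E)

The haversine formula gives a central angle δ ≈ 0.839 rad (48.1°) between the endpoints. The total great-circle distance is δ·R ≈ 0.839 × 6371 ≈ 5345 km, so the target fraction is f = 1900/5345 ≈ 0.355.
Interpolate at f ≈ 0.355 with slerp weights a = sin((1−f)δ)/sin δ ≈ 0.692, b = sin(fδ)/sin δ ≈ 0.395.
p = a·p₁ + b·p₂ ≈ (0.328, 0.673, 0.664); φ = arcsin(p_z) ≈ 41.57°, λ = atan2(p_y, p_x) ≈ 64.02°.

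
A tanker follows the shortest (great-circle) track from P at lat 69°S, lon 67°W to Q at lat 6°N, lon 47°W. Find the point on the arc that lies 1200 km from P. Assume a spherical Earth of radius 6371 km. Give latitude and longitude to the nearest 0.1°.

≈ lat 58.7°S, lon 59.8°W

The haversine formula gives a central angle δ ≈ 1.331 rad (76.3°) between the endpoints. The total great-circle distance is δ·R ≈ 1.331 × 6371 ≈ 8481 km, so the target fraction is f = 1200/8481 ≈ 0.141.
Interpolate at f ≈ 0.141 with slerp weights a = sin((1−f)δ)/sin δ ≈ 0.937, b = sin(fδ)/sin δ ≈ 0.193.
p = a·p₁ + b·p₂ ≈ (0.262, -0.449, -0.854); φ = arcsin(p_z) ≈ -58.67°, λ = atan2(p_y, p_x) ≈ -59.76°.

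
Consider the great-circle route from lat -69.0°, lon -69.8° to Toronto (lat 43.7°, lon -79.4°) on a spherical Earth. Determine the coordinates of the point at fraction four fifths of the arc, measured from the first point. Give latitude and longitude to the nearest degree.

The haversine formula gives a central angle δ ≈ 1.971 rad (112.9°) between the endpoints.
Interpolate at f = 4/5 with slerp weights a = sin((1−f)δ)/sin δ ≈ 0.417, b = sin(fδ)/sin δ ≈ 1.086.
p = a·p₁ + b·p₂ ≈ (0.196, -0.912, 0.361); φ = arcsin(p_z) ≈ 21.15°, λ = atan2(p_y, p_x) ≈ -77.87°.

≈ lat 21°, lon -78°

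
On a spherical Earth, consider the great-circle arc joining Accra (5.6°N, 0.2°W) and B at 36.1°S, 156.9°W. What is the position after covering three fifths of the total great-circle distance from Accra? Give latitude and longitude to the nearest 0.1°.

≈ 56.6°S, 73.5°W

The haversine formula gives a central angle δ ≈ 2.492 rad (142.8°) between the endpoints.
Interpolate at f = 3/5 with slerp weights a = sin((1−f)δ)/sin δ ≈ 1.387, b = sin(fδ)/sin δ ≈ 1.648.
p = a·p₁ + b·p₂ ≈ (0.156, -0.527, -0.835); φ = arcsin(p_z) ≈ -56.65°, λ = atan2(p_y, p_x) ≈ -73.49°.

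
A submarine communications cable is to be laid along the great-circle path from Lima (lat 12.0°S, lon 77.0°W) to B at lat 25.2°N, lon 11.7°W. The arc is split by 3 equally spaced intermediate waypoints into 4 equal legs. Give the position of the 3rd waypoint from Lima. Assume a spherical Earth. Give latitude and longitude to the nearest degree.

Convert each endpoint to a unit vector on the sphere (x = cos φ cos λ, y = cos φ sin λ, z = sin φ).
The central angle between the endpoints is δ = arccos(p₁·p₂) ≈ 1.286 rad (73.7°).
Interpolate at f = 3/4 with slerp weights a = sin((1−f)δ)/sin δ ≈ 0.329, b = sin(fδ)/sin δ ≈ 0.856.
p = a·p₁ + b·p₂ ≈ (0.831, -0.471, 0.296); φ = arcsin(p_z) ≈ 17.22°, λ = atan2(p_y, p_x) ≈ -29.54°.

≈ lat 17°N, lon 30°W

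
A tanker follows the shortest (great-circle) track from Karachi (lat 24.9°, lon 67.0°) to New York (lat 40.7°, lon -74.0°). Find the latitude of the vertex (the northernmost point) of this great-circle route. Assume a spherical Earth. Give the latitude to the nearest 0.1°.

≈ 63.4°

The great circle lies in the plane with unit normal n̂ = (p₁ × p₂)/|p₁ × p₂|.
Here n̂_z ≈ -0.448; the vertex latitude is φ_max = arccos|n̂_z| ≈ 63.4°.
Check via Clairaut: cos φ_max = |cos φ₁| · sin C = cos(24.9°)·sin(29.6°) ≈ 0.448, again giving ≈ 63.4°.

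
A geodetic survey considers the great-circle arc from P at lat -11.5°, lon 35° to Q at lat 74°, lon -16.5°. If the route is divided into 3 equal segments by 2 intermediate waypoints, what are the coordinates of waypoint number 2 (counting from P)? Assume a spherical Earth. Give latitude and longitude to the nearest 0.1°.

Write both endpoints as unit vectors p₁, p₂ with components (cos φ cos λ, cos φ sin λ, sin φ).
The central angle between the endpoints is δ = arccos(p₁·p₂) ≈ 1.594 rad (91.3°).
Interpolate at f = 2/3 with slerp weights a = sin((1−f)δ)/sin δ ≈ 0.507, b = sin(fδ)/sin δ ≈ 0.874.
p = a·p₁ + b·p₂ ≈ (0.638, 0.216, 0.739); φ = arcsin(p_z) ≈ 47.65°, λ = atan2(p_y, p_x) ≈ 18.75°.

≈ lat 47.7°, lon 18.7°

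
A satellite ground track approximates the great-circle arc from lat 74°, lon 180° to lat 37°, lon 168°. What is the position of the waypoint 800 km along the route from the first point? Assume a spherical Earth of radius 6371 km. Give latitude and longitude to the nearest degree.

≈ lat 67°, lon 175°

The haversine formula gives a central angle δ ≈ 0.654 rad (37.5°) between the endpoints. The total great-circle distance is δ·R ≈ 0.654 × 6371 ≈ 4165 km, so the target fraction is f = 800/4165 ≈ 0.192.
Interpolate at f ≈ 0.192 with slerp weights a = sin((1−f)δ)/sin δ ≈ 0.829, b = sin(fδ)/sin δ ≈ 0.206.
p = a·p₁ + b·p₂ ≈ (-0.389, 0.034, 0.920); φ = arcsin(p_z) ≈ 67.00°, λ = atan2(p_y, p_x) ≈ 174.98°.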